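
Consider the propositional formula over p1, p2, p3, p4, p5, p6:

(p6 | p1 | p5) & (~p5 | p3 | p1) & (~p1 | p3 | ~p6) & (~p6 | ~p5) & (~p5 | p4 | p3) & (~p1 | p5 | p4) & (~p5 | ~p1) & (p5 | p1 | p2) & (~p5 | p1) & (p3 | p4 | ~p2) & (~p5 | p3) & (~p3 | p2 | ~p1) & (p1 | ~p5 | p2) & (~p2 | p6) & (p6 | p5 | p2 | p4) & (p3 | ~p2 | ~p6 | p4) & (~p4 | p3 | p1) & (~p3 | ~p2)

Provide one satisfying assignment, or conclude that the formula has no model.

Branch on p6: set p6 = 0.
Unit clause (~p2) forces p2 = 0.
Branch on p1: set p1 = 1.
Unit clause (~p5) forces p5 = 0.
Unit clause (p4) forces p4 = 1.
Unit clause (~p3) forces p3 = 0.
This assignment satisfies each clause.

p1=1, p2=0, p3=0, p4=1, p5=0, p6=0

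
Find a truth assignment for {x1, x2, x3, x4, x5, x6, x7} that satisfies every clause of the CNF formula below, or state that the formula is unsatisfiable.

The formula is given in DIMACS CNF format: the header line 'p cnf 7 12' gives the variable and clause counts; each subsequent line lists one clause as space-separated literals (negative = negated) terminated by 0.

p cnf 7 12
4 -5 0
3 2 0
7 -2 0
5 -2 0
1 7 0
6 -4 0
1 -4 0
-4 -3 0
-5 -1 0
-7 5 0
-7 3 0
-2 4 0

x1: True; x2: False; x3: True; x4: False; x5: False; x6: False; x7: False

Try x4 = False.
From the singleton clause (¬x5), x5 = False.
From the singleton clause (¬x2), x2 = False.
From the singleton clause (x3), x3 = True.
From the singleton clause (¬x7), x7 = False.
From the singleton clause (x1), x1 = True.
No clause remains; x6 is free.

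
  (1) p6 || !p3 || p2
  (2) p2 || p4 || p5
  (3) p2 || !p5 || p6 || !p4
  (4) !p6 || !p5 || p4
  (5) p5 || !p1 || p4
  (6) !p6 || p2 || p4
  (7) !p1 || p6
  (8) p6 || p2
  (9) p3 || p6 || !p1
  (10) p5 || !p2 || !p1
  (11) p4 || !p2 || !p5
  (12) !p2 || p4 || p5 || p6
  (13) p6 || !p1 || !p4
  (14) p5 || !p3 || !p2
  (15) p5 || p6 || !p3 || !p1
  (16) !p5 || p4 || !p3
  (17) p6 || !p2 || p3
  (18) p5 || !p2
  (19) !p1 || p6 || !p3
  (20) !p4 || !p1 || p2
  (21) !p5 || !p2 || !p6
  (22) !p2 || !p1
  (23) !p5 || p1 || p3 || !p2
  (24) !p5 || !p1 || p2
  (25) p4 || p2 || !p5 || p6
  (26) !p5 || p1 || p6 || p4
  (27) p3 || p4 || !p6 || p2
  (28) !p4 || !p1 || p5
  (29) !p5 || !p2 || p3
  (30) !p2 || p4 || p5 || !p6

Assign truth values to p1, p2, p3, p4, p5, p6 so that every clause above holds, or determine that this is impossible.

p1=false,  p2=false,  p3=true,  p4=true,  p5=true,  p6=true

Suppose p1 = false.
Suppose p6 = true.
Suppose p5 = true.
The clause (p4) is unit, so p4 = true.
The clause (!p2) is unit, so p2 = false.
Every clause is now satisfied; p3 is unconstrained.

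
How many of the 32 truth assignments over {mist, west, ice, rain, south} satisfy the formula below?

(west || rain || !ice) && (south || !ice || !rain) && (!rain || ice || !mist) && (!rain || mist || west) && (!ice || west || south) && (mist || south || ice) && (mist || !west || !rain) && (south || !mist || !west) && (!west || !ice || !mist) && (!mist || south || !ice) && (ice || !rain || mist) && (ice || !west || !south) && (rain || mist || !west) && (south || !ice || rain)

4

There are 2^5 = 32 truth assignments over (mist, west, ice, rain, south).
Split on rain. With rain = true, the clauses containing rain are satisfied and !rain drops from the rest; 1 of the 2^4 = 16 assignments to the other variables satisfy what remains.
With rain = false, by the same count on the reduced clause set, 3 assignments work.
(One model: mist=F, west=F, ice=F, rain=F, south=T.)
Total: 1 + 3 = 4.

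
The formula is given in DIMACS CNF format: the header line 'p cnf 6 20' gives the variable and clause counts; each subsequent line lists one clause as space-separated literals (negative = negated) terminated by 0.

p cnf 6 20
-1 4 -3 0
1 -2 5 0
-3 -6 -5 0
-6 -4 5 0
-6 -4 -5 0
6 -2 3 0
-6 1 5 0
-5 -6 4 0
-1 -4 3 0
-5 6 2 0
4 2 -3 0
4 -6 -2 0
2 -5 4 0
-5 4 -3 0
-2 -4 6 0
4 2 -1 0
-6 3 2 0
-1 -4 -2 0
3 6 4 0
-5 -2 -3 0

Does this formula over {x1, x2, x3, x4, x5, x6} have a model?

Satisfiable

Branch on x1: set x1 = False.
Branch on x2: set x2 = False.
Branch on x6: set x6 = False.
From the singleton clause (¬x5), x5 = False.
Branch on x4: set x4 = True.
Every clause is now satisfied; x3 is unconstrained.
A satisfying assignment: x1 ↦ False; x2 ↦ False; x3 ↦ True; x4 ↦ True; x5 ↦ False; x6 ↦ False.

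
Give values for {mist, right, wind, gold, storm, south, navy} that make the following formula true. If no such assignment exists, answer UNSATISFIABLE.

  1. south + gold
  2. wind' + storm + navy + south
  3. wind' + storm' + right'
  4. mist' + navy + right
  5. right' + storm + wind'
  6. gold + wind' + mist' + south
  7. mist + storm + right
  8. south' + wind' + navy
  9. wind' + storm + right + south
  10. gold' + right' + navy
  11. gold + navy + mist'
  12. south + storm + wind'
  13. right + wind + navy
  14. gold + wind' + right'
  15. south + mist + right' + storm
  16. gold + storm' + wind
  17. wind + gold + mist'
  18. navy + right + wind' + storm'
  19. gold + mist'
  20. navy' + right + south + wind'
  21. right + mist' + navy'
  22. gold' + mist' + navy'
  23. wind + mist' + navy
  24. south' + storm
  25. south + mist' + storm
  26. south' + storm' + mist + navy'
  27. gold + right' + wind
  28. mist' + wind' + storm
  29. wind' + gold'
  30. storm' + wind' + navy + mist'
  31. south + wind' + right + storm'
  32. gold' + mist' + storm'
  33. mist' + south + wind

Branch on south: set south = 0.
From the singleton clause (gold), gold = 1.
From the singleton clause (wind'), wind = 0.
From the singleton clause (mist'), mist = 0.
Branch on storm: set storm = 1.
Branch on right: set right = 0.
From the singleton clause (navy), navy = 1.
All clauses are satisfied.

mist ↦ 0,  right ↦ 0,  wind ↦ 0,  gold ↦ 1,  storm ↦ 1,  south ↦ 0,  navy ↦ 1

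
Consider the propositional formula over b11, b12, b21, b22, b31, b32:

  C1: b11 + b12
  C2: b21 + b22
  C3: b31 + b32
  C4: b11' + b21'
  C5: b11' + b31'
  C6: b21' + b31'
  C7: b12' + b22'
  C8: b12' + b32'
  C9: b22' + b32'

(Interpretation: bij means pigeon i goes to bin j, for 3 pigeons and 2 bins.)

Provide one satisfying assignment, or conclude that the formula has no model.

UNSATISFIABLE

Suppose b11 = 1.
Unit clause (b21') forces b21 = 0.
Unit clause (b22) forces b22 = 1.
Unit clause (b31') forces b31 = 0.
Unit clause (b32) forces b32 = 1.
That conflicts with the unit clause (b32').
Undo b11 and try b11 = 0.
Unit clause (b12) forces b12 = 1.
Unit clause (b22') forces b22 = 0.
Unit clause (b21) forces b21 = 1.
Unit clause (b31') forces b31 = 0.
Unit clause (b32) forces b32 = 1.
That conflicts with the unit clause (b32').
Both values of b11 lead to a conflict.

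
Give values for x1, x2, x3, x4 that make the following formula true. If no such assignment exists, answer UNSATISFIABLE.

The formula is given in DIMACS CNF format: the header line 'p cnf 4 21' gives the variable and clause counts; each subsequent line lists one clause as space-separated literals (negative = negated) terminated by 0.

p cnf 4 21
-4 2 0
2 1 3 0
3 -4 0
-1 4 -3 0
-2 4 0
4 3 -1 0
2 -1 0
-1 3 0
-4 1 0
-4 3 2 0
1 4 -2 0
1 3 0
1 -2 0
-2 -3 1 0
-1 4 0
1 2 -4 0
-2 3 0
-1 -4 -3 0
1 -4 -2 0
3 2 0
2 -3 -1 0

x1 ↦ False; x2 ↦ False; x3 ↦ True; x4 ↦ False

Try x4 = False.
From the singleton clause (¬x2), x2 = False.
From the singleton clause (¬x1), x1 = False.
From the singleton clause (x3), x3 = True.
Every clause now holds.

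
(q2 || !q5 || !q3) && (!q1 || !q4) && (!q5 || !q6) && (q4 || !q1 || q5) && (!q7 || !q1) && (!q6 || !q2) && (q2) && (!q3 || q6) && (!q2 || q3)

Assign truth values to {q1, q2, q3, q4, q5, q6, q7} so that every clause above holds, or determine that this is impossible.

UNSATISFIABLE

The clause (q2) is unit, so q2 = true.
The clause (!q6) is unit, so q6 = false.
The clause (!q3) is unit, so q3 = false.
But (q3) is also a unit clause — contradiction.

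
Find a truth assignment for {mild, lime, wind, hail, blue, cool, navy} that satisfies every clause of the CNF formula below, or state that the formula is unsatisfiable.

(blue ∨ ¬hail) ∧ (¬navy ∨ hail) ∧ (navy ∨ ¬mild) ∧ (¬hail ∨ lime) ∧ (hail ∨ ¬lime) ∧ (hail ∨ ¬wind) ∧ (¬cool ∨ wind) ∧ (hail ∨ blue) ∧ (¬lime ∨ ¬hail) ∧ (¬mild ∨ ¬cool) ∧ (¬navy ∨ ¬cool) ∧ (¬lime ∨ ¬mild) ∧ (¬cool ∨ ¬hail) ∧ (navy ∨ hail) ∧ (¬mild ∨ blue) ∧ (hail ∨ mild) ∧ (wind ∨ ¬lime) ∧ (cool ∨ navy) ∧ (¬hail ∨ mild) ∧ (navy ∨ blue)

UNSATISFIABLE

Case blue = True:
Case navy = False:
Unit clause (¬mild) forces mild = False.
Unit clause (hail) forces hail = True.
Now (¬hail) is unsatisfied and unit — conflict.
So navy must be the other value — set navy = True.
Unit clause (hail) forces hail = True.
Unit clause (lime) forces lime = True.
Now (¬lime) is unsatisfied and unit — conflict.
Neither navy = True nor navy = False works.
So blue must be the other value — set blue = False.
Unit clause (¬hail) forces hail = False.
Now (hail) is unsatisfied and unit — conflict.
Neither blue = True nor blue = False works.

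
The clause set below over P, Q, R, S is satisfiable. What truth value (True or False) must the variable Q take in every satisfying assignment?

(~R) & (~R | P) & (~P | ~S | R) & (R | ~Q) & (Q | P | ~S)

False

Suppose Q = 1.
Unit clause (~R) forces R = 0.
That conflicts with the unit clause (R).
So every satisfying assignment has Q = False.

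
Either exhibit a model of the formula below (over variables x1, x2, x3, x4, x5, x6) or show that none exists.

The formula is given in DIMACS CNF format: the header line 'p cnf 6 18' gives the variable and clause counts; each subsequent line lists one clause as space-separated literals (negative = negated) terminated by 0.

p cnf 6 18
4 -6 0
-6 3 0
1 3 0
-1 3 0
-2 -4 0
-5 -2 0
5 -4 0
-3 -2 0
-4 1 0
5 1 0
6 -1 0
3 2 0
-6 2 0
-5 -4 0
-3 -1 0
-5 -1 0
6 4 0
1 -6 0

UNSATISFIABLE

Case x4 = True:
The clause (¬x2) is unit, so x2 = False.
The clause (x5) is unit, so x5 = True.
That conflicts with the unit clause (¬x5).
So x4 must be the other value — set x4 = False.
The clause (¬x6) is unit, so x6 = False.
That conflicts with the unit clause (x6).
Either choice for x4 ends in contradiction.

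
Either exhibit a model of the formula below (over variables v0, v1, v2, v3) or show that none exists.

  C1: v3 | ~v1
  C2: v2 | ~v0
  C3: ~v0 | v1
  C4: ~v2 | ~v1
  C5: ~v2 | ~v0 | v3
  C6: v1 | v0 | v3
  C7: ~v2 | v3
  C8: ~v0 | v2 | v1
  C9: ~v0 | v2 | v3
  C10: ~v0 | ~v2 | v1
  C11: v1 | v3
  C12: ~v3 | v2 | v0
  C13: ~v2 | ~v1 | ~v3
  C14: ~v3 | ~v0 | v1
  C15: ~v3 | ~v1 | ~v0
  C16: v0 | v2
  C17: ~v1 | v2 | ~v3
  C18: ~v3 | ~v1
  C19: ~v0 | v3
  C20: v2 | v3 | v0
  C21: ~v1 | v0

v0=0; v1=0; v2=1; v3=1

Case v3 = 1:
From the singleton clause (~v1), v1 = 0.
From the singleton clause (~v0), v0 = 0.
From the singleton clause (v2), v2 = 1.
This assignment satisfies each clause.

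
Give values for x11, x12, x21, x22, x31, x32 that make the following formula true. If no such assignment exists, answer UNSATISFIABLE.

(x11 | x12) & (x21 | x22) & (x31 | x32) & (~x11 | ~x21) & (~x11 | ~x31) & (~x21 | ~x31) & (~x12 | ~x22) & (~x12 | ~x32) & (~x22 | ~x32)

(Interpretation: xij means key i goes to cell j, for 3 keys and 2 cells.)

Case x11 = 1:
(~x21) alone gives x21 = 0.
(x22) alone gives x22 = 1.
(~x31) alone gives x31 = 0.
(x32) alone gives x32 = 1.
But (~x32) is also a unit clause — contradiction.
That branch fails; take x11 = 0 instead.
(x12) alone gives x12 = 1.
(~x22) alone gives x22 = 0.
(x21) alone gives x21 = 1.
(~x31) alone gives x31 = 0.
(x32) alone gives x32 = 1.
But (~x32) is also a unit clause — contradiction.
Either choice for x11 ends in contradiction.

UNSATISFIABLE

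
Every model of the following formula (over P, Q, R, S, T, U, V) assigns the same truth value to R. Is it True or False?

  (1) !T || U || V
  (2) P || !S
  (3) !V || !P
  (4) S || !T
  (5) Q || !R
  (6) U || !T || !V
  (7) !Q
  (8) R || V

False

Suppose R = true.
The clause (Q) is unit, so Q = true.
But (!Q) is also a unit clause — contradiction.
So every satisfying assignment has R = False.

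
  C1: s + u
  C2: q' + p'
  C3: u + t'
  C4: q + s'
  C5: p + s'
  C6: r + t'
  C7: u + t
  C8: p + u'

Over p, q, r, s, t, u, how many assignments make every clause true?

3

There are 2^6 = 64 truth assignments over (p, q, r, s, t, u).
Split on t. With t = 1, the clauses containing t are satisfied and t' drops from the rest; 1 of the 2^5 = 32 assignments to the other variables satisfy what remains.
With t = 0, by the same count on the reduced clause set, 2 assignments work.
Total: 1 + 2 = 3.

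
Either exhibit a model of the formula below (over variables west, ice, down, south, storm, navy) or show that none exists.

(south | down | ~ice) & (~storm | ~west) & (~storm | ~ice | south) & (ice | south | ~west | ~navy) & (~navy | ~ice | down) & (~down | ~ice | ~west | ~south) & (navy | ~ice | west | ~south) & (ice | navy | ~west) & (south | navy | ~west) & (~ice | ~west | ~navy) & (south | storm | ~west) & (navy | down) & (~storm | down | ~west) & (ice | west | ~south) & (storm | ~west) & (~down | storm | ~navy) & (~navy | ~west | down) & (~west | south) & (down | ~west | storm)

west ↦ 0,  ice ↦ 1,  down ↦ 1,  south ↦ 1,  storm ↦ 1,  navy ↦ 1

Case storm = 1:
(~west) alone gives west = 0.
Case ice = 1:
(south) alone gives south = 1.
(navy) alone gives navy = 1.
(down) alone gives down = 1.
All clauses are satisfied.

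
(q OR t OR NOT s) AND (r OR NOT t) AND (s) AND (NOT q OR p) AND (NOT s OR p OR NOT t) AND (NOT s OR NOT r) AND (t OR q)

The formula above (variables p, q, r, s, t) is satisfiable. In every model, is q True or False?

True

Suppose q = false.
(s) alone gives s = true.
(t) alone gives t = true.
(r) alone gives r = true.
But (NOT r) is also a unit clause — contradiction.
So every satisfying assignment has q = True.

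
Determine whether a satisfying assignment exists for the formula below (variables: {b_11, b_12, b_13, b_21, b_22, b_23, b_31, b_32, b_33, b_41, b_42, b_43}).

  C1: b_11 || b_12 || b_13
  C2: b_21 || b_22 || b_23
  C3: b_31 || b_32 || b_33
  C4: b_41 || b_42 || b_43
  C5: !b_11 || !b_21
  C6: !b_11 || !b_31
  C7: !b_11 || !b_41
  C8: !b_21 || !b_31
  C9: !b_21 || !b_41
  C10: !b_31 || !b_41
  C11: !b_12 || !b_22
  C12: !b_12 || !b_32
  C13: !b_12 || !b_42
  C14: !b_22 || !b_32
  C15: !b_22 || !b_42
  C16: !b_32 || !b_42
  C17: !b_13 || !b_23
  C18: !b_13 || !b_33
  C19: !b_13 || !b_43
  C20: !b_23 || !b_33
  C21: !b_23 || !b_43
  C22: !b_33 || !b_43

No

Case b_11 = false:
Case b_12 = true:
(!b_22) alone gives b_22 = false.
(!b_32) alone gives b_32 = false.
(!b_42) alone gives b_42 = false.
Case b_21 = true:
(!b_31) alone gives b_31 = false.
(b_33) alone gives b_33 = true.
(!b_41) alone gives b_41 = false.
(b_43) alone gives b_43 = true.
But (!b_43) is also a unit clause — contradiction.
So b_21 must be the other value — set b_21 = false.
(b_23) alone gives b_23 = true.
(!b_13) alone gives b_13 = false.
(!b_33) alone gives b_33 = false.
(b_31) alone gives b_31 = true.
(!b_41) alone gives b_41 = false.
(b_43) alone gives b_43 = true.
But (!b_43) is also a unit clause — contradiction.
Neither b_21 = true nor b_21 = false works.
So b_12 must be the other value — set b_12 = false.
(b_13) alone gives b_13 = true.
(!b_23) alone gives b_23 = false.
(!b_33) alone gives b_33 = false.
(!b_43) alone gives b_43 = false.
Case b_21 = true:
(!b_31) alone gives b_31 = false.
(b_32) alone gives b_32 = true.
(!b_41) alone gives b_41 = false.
(b_42) alone gives b_42 = true.
But (!b_42) is also a unit clause — contradiction.
So b_21 must be the other value — set b_21 = false.
(b_22) alone gives b_22 = true.
(!b_32) alone gives b_32 = false.
(b_31) alone gives b_31 = true.
(!b_41) alone gives b_41 = false.
(b_42) alone gives b_42 = true.
But (!b_42) is also a unit clause — contradiction.
Neither b_21 = true nor b_21 = false works.
Neither b_12 = true nor b_12 = false works.
So b_11 must be the other value — set b_11 = true.
(!b_21) alone gives b_21 = false.
(!b_31) alone gives b_31 = false.
(!b_41) alone gives b_41 = false.
Case b_22 = true:
(!b_12) alone gives b_12 = false.
(!b_32) alone gives b_32 = false.
(b_33) alone gives b_33 = true.
(!b_42) alone gives b_42 = false.
(b_43) alone gives b_43 = true.
But (!b_43) is also a unit clause — contradiction.
So b_22 must be the other value — set b_22 = false.
(b_23) alone gives b_23 = true.
(!b_13) alone gives b_13 = false.
(!b_33) alone gives b_33 = false.
(b_32) alone gives b_32 = true.
(!b_12) alone gives b_12 = false.
(!b_42) alone gives b_42 = false.
(b_43) alone gives b_43 = true.
But (!b_43) is also a unit clause — contradiction.
Neither b_22 = true nor b_22 = false works.
Neither b_11 = true nor b_11 = false works.
No assignment satisfies every clause.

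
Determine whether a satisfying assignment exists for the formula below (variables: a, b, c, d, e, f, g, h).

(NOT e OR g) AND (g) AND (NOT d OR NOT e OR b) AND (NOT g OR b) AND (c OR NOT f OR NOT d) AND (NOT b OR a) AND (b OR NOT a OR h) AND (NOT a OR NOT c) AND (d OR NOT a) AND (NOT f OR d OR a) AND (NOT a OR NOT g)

Unsatisfiable

The clause (g) is unit, so g = true.
The clause (b) is unit, so b = true.
The clause (a) is unit, so a = true.
Now (NOT a) is unsatisfied and unit — conflict.
No assignment satisfies every clause.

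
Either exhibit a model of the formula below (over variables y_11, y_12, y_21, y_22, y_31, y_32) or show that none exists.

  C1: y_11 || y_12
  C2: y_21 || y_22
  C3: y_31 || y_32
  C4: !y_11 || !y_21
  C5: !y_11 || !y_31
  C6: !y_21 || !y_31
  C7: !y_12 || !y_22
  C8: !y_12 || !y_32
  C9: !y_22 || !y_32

UNSATISFIABLE

Try y_11 = true.
(!y_21) alone gives y_21 = false.
(y_22) alone gives y_22 = true.
(!y_31) alone gives y_31 = false.
(y_32) alone gives y_32 = true.
But (!y_32) is also a unit clause — contradiction.
Undo y_11 and try y_11 = false.
(y_12) alone gives y_12 = true.
(!y_22) alone gives y_22 = false.
(y_21) alone gives y_21 = true.
(!y_31) alone gives y_31 = false.
(y_32) alone gives y_32 = true.
But (!y_32) is also a unit clause — contradiction.
Neither y_11 = true nor y_11 = false works.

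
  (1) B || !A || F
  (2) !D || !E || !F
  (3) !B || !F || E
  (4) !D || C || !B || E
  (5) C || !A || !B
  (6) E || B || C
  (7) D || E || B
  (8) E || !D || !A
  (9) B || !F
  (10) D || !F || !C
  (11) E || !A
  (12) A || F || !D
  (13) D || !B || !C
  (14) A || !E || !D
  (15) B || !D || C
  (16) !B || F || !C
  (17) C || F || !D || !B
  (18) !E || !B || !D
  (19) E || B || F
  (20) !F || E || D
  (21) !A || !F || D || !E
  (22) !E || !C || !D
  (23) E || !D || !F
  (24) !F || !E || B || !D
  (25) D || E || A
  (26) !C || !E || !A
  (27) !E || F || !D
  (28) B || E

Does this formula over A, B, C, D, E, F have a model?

Yes, satisfiable

Branch on B: set B = true.
Branch on F: set F = false.
From the singleton clause (!C), C = false.
From the singleton clause (!A), A = false.
From the singleton clause (!D), D = false.
From the singleton clause (E), E = true.
Every clause now holds.
A satisfying assignment: A: false, B: true, C: false, D: false, E: true, F: false.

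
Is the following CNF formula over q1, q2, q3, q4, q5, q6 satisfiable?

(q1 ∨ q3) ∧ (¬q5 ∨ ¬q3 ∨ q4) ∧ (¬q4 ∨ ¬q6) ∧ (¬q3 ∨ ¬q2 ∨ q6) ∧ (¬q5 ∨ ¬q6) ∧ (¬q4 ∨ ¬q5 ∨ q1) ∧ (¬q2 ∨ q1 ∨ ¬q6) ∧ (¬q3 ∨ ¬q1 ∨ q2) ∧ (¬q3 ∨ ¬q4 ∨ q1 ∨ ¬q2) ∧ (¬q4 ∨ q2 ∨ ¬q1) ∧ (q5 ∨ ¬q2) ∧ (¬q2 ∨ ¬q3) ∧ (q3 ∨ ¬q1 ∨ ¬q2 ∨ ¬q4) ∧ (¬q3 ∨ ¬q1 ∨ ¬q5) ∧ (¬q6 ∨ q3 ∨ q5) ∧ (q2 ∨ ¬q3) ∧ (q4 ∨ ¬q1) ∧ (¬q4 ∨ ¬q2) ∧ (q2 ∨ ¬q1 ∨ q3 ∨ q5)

No, unsatisfiable

Case q1 = True:
(q4) alone gives q4 = True.
(¬q6) alone gives q6 = False.
(q2) alone gives q2 = True.
Now (¬q2) is unsatisfied and unit — conflict.
That branch fails; take q1 = False instead.
(q3) alone gives q3 = True.
(¬q2) alone gives q2 = False.
Now (q2) is unsatisfied and unit — conflict.
Either choice for q1 ends in contradiction.
No assignment satisfies every clause.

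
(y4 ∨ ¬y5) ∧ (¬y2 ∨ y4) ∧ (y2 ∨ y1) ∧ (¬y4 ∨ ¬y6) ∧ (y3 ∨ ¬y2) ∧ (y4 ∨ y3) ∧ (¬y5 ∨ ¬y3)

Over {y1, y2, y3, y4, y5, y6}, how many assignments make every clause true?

There are 2^6 = 64 truth assignments over (y1, y2, y3, y4, y5, y6).
Split on y6. With y6 = True, the clauses containing y6 are satisfied and ¬y6 drops from the rest; 1 of the 2^5 = 32 assignments to the other variables satisfy what remains.
With y6 = False, by the same count on the reduced clause set, 6 assignments work.
Total: 1 + 6 = 7.

7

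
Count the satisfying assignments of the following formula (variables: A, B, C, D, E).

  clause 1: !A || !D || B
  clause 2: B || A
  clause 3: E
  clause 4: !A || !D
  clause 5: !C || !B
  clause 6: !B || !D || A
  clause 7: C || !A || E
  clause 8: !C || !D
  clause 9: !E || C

There are 2^5 = 32 truth assignments over (A, B, C, D, E).
Split on A. With A = true, the clauses containing A are satisfied and !A drops from the rest; 1 of the 2^4 = 16 assignments to the other variables satisfy what remains.
With A = false, by the same count on the reduced clause set, 0 assignments work.
(One model: A=T, B=F, C=T, D=F, E=T.)
Total: 1 + 0 = 1.

1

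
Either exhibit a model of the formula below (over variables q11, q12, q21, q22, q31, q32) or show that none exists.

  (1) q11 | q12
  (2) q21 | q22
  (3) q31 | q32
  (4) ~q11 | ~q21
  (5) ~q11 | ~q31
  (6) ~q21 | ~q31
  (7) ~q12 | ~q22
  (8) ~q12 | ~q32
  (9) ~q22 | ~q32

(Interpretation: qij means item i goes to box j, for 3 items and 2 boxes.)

Case q11 = 1:
The clause (~q21) is unit, so q21 = 0.
The clause (q22) is unit, so q22 = 1.
The clause (~q31) is unit, so q31 = 0.
The clause (q32) is unit, so q32 = 1.
But (~q32) is also a unit clause — contradiction.
So q11 must be the other value — set q11 = 0.
The clause (q12) is unit, so q12 = 1.
The clause (~q22) is unit, so q22 = 0.
The clause (q21) is unit, so q21 = 1.
The clause (~q31) is unit, so q31 = 0.
The clause (q32) is unit, so q32 = 1.
But (~q32) is also a unit clause — contradiction.
Neither q11 = 1 nor q11 = 0 works.

UNSATISFIABLE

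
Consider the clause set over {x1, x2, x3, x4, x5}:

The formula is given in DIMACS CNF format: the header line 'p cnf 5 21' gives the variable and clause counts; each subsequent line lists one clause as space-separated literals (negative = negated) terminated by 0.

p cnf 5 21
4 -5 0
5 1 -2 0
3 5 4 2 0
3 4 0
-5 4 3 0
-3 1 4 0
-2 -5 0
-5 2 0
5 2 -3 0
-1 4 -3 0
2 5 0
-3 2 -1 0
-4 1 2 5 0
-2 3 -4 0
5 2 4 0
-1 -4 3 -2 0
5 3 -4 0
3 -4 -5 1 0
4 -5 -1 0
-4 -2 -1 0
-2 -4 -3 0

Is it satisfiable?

Unsatisfiable

Case x4 = True:
Case x2 = False:
The clause (¬x5) is unit, so x5 = False.
Now (x5) is unsatisfied and unit — conflict.
Undo x2 and try x2 = True.
The clause (¬x5) is unit, so x5 = False.
The clause (x1) is unit, so x1 = True.
Now (¬x1) is unsatisfied and unit — conflict.
Either choice for x2 ends in contradiction.
Undo x4 and try x4 = False.
The clause (¬x5) is unit, so x5 = False.
The clause (x3) is unit, so x3 = True.
The clause (x1) is unit, so x1 = True.
Now (¬x1) is unsatisfied and unit — conflict.
Either choice for x4 ends in contradiction.
No assignment satisfies every clause.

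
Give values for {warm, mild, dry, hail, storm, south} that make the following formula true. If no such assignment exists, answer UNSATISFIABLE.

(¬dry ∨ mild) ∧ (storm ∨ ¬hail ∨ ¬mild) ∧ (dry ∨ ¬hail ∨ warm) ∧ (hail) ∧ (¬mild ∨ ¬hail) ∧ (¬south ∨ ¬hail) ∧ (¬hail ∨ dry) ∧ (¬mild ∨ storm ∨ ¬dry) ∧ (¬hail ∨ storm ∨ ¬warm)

(hail) alone gives hail = True.
(¬mild) alone gives mild = False.
(¬dry) alone gives dry = False.
That conflicts with the unit clause (dry).

UNSATISFIABLE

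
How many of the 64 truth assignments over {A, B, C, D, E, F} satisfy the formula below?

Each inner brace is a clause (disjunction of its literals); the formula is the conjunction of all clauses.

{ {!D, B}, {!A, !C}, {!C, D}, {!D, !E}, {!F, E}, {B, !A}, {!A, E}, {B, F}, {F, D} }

There are 2^6 = 64 truth assignments over (A, B, C, D, E, F).
Split on B. With B = true, the clauses containing B are satisfied and !B drops from the rest; 4 of the 2^5 = 32 assignments to the other variables satisfy what remains.
With B = false, by the same count on the reduced clause set, 1 assignment works.
Total: 4 + 1 = 5.

5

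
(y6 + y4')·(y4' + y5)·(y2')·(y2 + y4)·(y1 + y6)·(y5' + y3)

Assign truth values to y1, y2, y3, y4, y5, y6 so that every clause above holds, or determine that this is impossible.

(y2') alone gives y2 = 0.
(y4) alone gives y4 = 1.
(y6) alone gives y6 = 1.
(y5) alone gives y5 = 1.
(y3) alone gives y3 = 1.
Every clause is now satisfied; y1 is unconstrained.

y1=0; y2=0; y3=1; y4=1; y5=1; y6=1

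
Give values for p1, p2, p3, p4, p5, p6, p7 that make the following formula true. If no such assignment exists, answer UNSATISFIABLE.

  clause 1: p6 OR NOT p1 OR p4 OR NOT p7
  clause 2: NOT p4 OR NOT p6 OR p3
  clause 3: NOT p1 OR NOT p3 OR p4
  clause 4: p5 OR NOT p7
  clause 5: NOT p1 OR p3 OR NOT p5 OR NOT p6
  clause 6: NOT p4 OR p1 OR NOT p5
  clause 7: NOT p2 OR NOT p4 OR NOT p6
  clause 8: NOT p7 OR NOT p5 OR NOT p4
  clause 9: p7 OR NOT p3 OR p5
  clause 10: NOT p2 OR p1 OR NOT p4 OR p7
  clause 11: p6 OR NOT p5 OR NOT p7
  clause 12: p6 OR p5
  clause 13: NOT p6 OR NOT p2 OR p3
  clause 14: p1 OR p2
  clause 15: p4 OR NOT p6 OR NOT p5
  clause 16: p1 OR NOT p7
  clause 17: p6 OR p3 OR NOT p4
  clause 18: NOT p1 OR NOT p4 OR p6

p1=false; p2=true; p3=true; p4=false; p5=true; p6=false; p7=false

Try p5 = true.
Try p4 = false.
The clause (NOT p6) is unit, so p6 = false.
The clause (NOT p7) is unit, so p7 = false.
Try p1 = false.
The clause (p2) is unit, so p2 = true.
All clauses hold; p3 can take either value.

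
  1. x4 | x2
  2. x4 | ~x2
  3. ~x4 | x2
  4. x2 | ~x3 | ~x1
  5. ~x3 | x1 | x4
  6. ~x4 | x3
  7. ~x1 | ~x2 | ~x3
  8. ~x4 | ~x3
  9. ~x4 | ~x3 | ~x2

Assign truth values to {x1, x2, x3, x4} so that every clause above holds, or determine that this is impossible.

Branch on x4: set x4 = 1.
(x2) alone gives x2 = 1.
(x3) alone gives x3 = 1.
But (~x3) is also a unit clause — contradiction.
That branch fails; take x4 = 0 instead.
(x2) alone gives x2 = 1.
But (~x2) is also a unit clause — contradiction.
Both values of x4 lead to a conflict.

UNSATISFIABLE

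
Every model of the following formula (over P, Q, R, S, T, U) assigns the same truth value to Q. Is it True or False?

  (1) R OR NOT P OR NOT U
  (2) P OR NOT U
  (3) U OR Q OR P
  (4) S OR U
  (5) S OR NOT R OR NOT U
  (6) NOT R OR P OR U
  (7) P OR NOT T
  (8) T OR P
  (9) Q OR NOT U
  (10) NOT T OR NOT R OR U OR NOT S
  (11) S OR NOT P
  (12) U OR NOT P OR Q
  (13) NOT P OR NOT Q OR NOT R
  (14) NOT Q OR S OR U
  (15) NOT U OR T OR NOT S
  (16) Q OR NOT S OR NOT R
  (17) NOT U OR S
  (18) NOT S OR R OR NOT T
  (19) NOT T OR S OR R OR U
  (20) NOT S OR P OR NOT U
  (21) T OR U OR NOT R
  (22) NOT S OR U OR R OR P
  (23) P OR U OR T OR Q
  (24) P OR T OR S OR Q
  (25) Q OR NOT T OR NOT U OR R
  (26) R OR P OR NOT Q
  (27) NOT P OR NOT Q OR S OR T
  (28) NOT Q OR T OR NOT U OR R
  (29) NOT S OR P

Suppose Q = false.
From the singleton clause (NOT U), U = false.
From the singleton clause (P), P = true.
That conflicts with the unit clause (NOT P).
So every satisfying assignment has Q = True.

True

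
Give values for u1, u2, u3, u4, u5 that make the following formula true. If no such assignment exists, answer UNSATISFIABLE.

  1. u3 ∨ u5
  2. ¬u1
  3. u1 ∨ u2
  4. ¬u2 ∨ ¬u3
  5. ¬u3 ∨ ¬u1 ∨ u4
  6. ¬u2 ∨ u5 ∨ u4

From the singleton clause (¬u1), u1 = False.
From the singleton clause (u2), u2 = True.
From the singleton clause (¬u3), u3 = False.
From the singleton clause (u5), u5 = True.
No clause remains; u4 is free.

u1: False, u2: True, u3: False, u4: True, u5: True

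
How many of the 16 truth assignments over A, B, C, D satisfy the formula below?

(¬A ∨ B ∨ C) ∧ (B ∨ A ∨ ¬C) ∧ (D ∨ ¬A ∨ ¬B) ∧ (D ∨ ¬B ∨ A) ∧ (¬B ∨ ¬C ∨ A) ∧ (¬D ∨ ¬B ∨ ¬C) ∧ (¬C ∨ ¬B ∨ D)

There are 2^4 = 16 truth assignments over (A, B, C, D).
Check each against the 7 clauses (columns in the order A, B, C, D):
  F F F F  ✓ satisfies all
  F F F T  ✓ satisfies all
  F F T F  ✗ fails (B ∨ A ∨ ¬C)
  F F T T  ✗ fails (B ∨ A ∨ ¬C)
  F T F F  ✗ fails (D ∨ ¬B ∨ A)
  F T F T  ✓ satisfies all
  F T T F  ✗ fails (D ∨ ¬B ∨ A)
  F T T T  ✗ fails (¬B ∨ ¬C ∨ A)
  T F F F  ✗ fails (¬A ∨ B ∨ C)
  T F F T  ✗ fails (¬A ∨ B ∨ C)
  T F T F  ✓ satisfies all
  T F T T  ✓ satisfies all
  T T F F  ✗ fails (D ∨ ¬A ∨ ¬B)
  T T F T  ✓ satisfies all
  T T T F  ✗ fails (D ∨ ¬A ∨ ¬B)
  T T T T  ✗ fails (¬D ∨ ¬B ∨ ¬C)
6 of the 16 rows are models.

6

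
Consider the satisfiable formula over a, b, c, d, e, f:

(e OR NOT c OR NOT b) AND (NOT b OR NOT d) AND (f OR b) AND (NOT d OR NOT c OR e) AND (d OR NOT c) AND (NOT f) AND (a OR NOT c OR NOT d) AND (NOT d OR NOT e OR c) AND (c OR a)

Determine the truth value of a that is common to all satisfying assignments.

Suppose a = false.
The clause (NOT f) is unit, so f = false.
The clause (b) is unit, so b = true.
The clause (NOT d) is unit, so d = false.
The clause (NOT c) is unit, so c = false.
But (c) is also a unit clause — contradiction.
So every satisfying assignment has a = True.

True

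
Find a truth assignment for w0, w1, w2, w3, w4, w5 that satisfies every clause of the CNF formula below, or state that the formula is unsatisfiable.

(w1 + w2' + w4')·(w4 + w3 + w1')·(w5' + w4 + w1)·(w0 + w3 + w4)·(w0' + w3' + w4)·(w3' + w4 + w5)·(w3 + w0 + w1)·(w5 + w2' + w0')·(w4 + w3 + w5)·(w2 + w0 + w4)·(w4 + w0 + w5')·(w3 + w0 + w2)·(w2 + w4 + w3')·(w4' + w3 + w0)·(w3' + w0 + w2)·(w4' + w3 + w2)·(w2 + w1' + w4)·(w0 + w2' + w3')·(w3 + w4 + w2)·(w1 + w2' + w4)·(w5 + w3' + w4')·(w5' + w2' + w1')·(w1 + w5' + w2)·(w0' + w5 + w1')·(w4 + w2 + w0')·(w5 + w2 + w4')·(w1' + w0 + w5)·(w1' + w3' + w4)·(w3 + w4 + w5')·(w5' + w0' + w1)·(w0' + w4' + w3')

Case w1 = 1:
Case w4 = 1:
Case w3 = 1:
The clause (w5) is unit, so w5 = 1.
The clause (w2') is unit, so w2 = 0.
The clause (w0) is unit, so w0 = 1.
Now (w0') is unsatisfied and unit — conflict.
So w3 must be the other value — set w3 = 0.
The clause (w0) is unit, so w0 = 1.
The clause (w2) is unit, so w2 = 1.
The clause (w5) is unit, so w5 = 1.
Now (w5') is unsatisfied and unit — conflict.
Both values of w3 lead to a conflict.
So w4 must be the other value — set w4 = 0.
The clause (w3) is unit, so w3 = 1.
Now (w3') is unsatisfied and unit — conflict.
Both values of w4 lead to a conflict.
So w1 must be the other value — set w1 = 0.
Case w2 = 0:
The clause (w5') is unit, so w5 = 0.
The clause (w4') is unit, so w4 = 0.
The clause (w3') is unit, so w3 = 0.
Now (w3) is unsatisfied and unit — conflict.
So w2 must be the other value — set w2 = 1.
The clause (w4') is unit, so w4 = 0.
Now (w4) is unsatisfied and unit — conflict.
Both values of w2 lead to a conflict.
Both values of w1 lead to a conflict.

UNSATISFIABLE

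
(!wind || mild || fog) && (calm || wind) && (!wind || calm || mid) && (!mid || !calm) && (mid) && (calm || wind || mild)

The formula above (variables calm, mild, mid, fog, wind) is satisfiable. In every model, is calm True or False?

Suppose calm = true.
(!mid) alone gives mid = false.
That conflicts with the unit clause (mid).
So every satisfying assignment has calm = False.

False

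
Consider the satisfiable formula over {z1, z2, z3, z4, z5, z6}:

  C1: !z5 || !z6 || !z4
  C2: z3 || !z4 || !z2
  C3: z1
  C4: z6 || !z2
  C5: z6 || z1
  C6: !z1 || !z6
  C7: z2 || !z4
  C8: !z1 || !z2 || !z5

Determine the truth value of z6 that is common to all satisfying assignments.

False

Suppose z6 = true.
Unit clause (z1) forces z1 = true.
That conflicts with the unit clause (!z1).
So every satisfying assignment has z6 = False.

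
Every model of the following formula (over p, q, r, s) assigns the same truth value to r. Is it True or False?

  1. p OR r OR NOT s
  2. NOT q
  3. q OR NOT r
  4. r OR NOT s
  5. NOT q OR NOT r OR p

Suppose r = true.
(NOT q) alone gives q = false.
Now (q) is unsatisfied and unit — conflict.
So every satisfying assignment has r = False.

False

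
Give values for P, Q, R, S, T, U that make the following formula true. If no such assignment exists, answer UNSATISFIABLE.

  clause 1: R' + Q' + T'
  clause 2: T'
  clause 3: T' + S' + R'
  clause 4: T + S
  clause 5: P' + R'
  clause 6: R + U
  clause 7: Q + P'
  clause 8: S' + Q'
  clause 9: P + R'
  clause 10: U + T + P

P: 0; Q: 0; R: 0; S: 1; T: 0; U: 1

The clause (T') is unit, so T = 0.
The clause (S) is unit, so S = 1.
The clause (Q') is unit, so Q = 0.
The clause (P') is unit, so P = 0.
The clause (R') is unit, so R = 0.
The clause (U) is unit, so U = 1.
Every clause now holds.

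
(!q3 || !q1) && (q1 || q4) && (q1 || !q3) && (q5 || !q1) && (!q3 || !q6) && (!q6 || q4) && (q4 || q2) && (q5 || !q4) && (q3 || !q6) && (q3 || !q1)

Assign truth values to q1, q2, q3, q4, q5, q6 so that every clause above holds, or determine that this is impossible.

Suppose q3 = false.
From the singleton clause (!q6), q6 = false.
From the singleton clause (!q1), q1 = false.
From the singleton clause (q4), q4 = true.
From the singleton clause (q5), q5 = true.
All clauses hold; q2 can take either value.

q1 ↦ false; q2 ↦ false; q3 ↦ false; q4 ↦ true; q5 ↦ true; q6 ↦ false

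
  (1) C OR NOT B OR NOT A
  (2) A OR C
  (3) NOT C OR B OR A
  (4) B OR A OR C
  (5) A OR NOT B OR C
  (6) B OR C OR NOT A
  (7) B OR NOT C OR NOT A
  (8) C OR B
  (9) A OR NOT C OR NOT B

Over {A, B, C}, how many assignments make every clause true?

There are 2^3 = 8 truth assignments over (A, B, C).
Check each against the 9 clauses (columns in the order A, B, C):
  F F F  ✗ fails (A OR C)
  F F T  ✗ fails (NOT C OR B OR A)
  F T F  ✗ fails (A OR C)
  F T T  ✗ fails (A OR NOT C OR NOT B)
  T F F  ✗ fails (B OR C OR NOT A)
  T F T  ✗ fails (B OR NOT C OR NOT A)
  T T F  ✗ fails (C OR NOT B OR NOT A)
  T T T  ✓ satisfies all
1 of the 8 rows is a model.

1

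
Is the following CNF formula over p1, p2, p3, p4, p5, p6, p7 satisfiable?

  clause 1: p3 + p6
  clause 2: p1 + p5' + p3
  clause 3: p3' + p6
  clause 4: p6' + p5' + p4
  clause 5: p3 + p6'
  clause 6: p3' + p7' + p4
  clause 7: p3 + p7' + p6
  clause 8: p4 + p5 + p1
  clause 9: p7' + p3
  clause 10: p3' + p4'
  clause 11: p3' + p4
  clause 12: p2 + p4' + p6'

Case p3 = 1:
(p6) alone gives p6 = 1.
(p4') alone gives p4 = 0.
Now (p4) is unsatisfied and unit — conflict.
Undo p3 and try p3 = 0.
(p6) alone gives p6 = 1.
Now (p6') is unsatisfied and unit — conflict.
Neither p3 = 1 nor p3 = 0 works.
No assignment satisfies every clause.

No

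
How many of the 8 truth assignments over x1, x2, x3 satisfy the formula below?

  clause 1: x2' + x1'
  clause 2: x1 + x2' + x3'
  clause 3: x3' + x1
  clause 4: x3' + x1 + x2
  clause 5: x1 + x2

3

There are 2^3 = 8 truth assignments over (x1, x2, x3).
Check each against the 5 clauses (columns in the order x1, x2, x3):
  F F F  ✗ fails (x1 + x2)
  F F T  ✗ fails (x3' + x1)
  F T F  ✓ satisfies all
  F T T  ✗ fails (x1 + x2' + x3')
  T F F  ✓ satisfies all
  T F T  ✓ satisfies all
  T T F  ✗ fails (x2' + x1')
  T T T  ✗ fails (x2' + x1')
3 of the 8 rows are models.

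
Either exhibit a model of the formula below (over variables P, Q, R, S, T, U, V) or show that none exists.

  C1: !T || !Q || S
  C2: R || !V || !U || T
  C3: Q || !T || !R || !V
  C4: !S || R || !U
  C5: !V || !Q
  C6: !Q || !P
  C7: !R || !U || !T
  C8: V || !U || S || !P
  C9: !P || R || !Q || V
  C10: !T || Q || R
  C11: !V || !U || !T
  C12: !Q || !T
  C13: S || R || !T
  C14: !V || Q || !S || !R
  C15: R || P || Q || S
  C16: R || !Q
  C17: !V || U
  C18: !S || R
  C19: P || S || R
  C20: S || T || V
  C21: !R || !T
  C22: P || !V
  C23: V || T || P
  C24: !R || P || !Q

Branch on V: set V = false.
Branch on Q: set Q = false.
Branch on T: set T = false.
From the singleton clause (S), S = true.
From the singleton clause (R), R = true.
From the singleton clause (P), P = true.
Every clause is now satisfied; U is unconstrained.

P: true,  Q: false,  R: true,  S: true,  T: false,  U: true,  V: false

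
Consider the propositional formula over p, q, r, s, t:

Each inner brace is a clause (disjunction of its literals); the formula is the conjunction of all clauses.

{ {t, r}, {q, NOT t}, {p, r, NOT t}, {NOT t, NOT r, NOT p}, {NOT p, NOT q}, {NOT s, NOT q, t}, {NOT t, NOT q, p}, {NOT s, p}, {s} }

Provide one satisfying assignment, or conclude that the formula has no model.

p ↦ true,  q ↦ false,  r ↦ true,  s ↦ true,  t ↦ false

(s) alone gives s = true.
(p) alone gives p = true.
(NOT q) alone gives q = false.
(NOT t) alone gives t = false.
(r) alone gives r = true.
All clauses are satisfied.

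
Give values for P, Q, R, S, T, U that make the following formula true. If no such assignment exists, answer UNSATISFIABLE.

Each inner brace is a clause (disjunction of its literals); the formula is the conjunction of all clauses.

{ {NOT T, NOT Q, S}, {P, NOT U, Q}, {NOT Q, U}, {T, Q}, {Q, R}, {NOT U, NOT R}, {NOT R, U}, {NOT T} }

The clause (NOT T) is unit, so T = false.
The clause (Q) is unit, so Q = true.
The clause (U) is unit, so U = true.
The clause (NOT R) is unit, so R = false.
All clauses hold; P, S can take either value.

P: true, Q: true, R: false, S: true, T: false, U: true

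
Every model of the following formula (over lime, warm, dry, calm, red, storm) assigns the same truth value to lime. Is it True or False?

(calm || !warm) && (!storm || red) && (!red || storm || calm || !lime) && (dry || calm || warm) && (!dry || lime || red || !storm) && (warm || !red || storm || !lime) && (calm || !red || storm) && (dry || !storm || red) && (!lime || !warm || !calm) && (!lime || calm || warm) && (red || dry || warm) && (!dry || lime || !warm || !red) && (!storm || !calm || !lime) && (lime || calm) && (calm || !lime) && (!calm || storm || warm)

False

Suppose lime = true.
Unit clause (calm) forces calm = true.
Unit clause (!warm) forces warm = false.
Unit clause (!storm) forces storm = false.
That conflicts with the unit clause (storm).
So every satisfying assignment has lime = False.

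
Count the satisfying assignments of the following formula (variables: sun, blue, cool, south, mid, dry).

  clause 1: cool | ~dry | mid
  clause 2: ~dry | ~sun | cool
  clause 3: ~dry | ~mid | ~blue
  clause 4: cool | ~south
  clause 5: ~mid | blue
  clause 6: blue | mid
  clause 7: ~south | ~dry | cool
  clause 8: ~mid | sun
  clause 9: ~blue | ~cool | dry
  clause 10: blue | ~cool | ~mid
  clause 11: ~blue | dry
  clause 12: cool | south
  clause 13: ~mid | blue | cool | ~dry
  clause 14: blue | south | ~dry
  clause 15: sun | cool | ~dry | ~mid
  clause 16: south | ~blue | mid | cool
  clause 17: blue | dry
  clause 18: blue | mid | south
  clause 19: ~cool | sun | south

There are 2^6 = 64 truth assignments over (sun, blue, cool, south, mid, dry).
Split on blue. With blue = 1, the clauses containing blue are satisfied and ~blue drops from the rest; 3 of the 2^5 = 32 assignments to the other variables satisfy what remains.
With blue = 0, by the same count on the reduced clause set, 0 assignments work.
(One model: sun=F, blue=T, cool=T, south=T, mid=F, dry=T.)
Total: 3 + 0 = 3.

3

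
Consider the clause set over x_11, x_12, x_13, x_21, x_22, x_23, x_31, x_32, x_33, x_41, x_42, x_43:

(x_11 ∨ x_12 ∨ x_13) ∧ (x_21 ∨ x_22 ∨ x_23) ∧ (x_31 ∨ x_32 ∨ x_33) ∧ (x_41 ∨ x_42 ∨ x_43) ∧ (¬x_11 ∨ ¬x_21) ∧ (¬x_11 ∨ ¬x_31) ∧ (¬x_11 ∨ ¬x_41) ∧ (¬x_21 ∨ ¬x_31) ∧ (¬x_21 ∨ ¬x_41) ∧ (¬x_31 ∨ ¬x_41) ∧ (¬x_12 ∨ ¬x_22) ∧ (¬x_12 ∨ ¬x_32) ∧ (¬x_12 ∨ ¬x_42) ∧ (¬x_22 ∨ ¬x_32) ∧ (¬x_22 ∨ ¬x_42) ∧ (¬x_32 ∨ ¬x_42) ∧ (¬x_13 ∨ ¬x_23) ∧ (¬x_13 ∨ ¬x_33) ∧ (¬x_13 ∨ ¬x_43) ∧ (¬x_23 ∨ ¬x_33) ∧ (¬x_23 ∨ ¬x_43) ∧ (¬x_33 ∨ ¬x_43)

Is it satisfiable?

Case x_11 = False:
Case x_12 = True:
From the singleton clause (¬x_22), x_22 = False.
From the singleton clause (¬x_32), x_32 = False.
From the singleton clause (¬x_42), x_42 = False.
Case x_21 = True:
From the singleton clause (¬x_31), x_31 = False.
From the singleton clause (x_33), x_33 = True.
From the singleton clause (¬x_41), x_41 = False.
From the singleton clause (x_43), x_43 = True.
That conflicts with the unit clause (¬x_43).
So x_21 must be the other value — set x_21 = False.
From the singleton clause (x_23), x_23 = True.
From the singleton clause (¬x_13), x_13 = False.
From the singleton clause (¬x_33), x_33 = False.
From the singleton clause (x_31), x_31 = True.
From the singleton clause (¬x_41), x_41 = False.
From the singleton clause (x_43), x_43 = True.
That conflicts with the unit clause (¬x_43).
Both values of x_21 lead to a conflict.
So x_12 must be the other value — set x_12 = False.
From the singleton clause (x_13), x_13 = True.
From the singleton clause (¬x_23), x_23 = False.
From the singleton clause (¬x_33), x_33 = False.
From the singleton clause (¬x_43), x_43 = False.
Case x_21 = True:
From the singleton clause (¬x_31), x_31 = False.
From the singleton clause (x_32), x_32 = True.
From the singleton clause (¬x_41), x_41 = False.
From the singleton clause (x_42), x_42 = True.
That conflicts with the unit clause (¬x_42).
So x_21 must be the other value — set x_21 = False.
From the singleton clause (x_22), x_22 = True.
From the singleton clause (¬x_32), x_32 = False.
From the singleton clause (x_31), x_31 = True.
From the singleton clause (¬x_41), x_41 = False.
From the singleton clause (x_42), x_42 = True.
That conflicts with the unit clause (¬x_42).
Both values of x_21 lead to a conflict.
Both values of x_12 lead to a conflict.
So x_11 must be the other value — set x_11 = True.
From the singleton clause (¬x_21), x_21 = False.
From the singleton clause (¬x_31), x_31 = False.
From the singleton clause (¬x_41), x_41 = False.
Case x_22 = True:
From the singleton clause (¬x_12), x_12 = False.
From the singleton clause (¬x_32), x_32 = False.
From the singleton clause (x_33), x_33 = True.
From the singleton clause (¬x_42), x_42 = False.
From the singleton clause (x_43), x_43 = True.
That conflicts with the unit clause (¬x_43).
So x_22 must be the other value — set x_22 = False.
From the singleton clause (x_23), x_23 = True.
From the singleton clause (¬x_13), x_13 = False.
From the singleton clause (¬x_33), x_33 = False.
From the singleton clause (x_32), x_32 = True.
From the singleton clause (¬x_12), x_12 = False.
From the singleton clause (¬x_42), x_42 = False.
From the singleton clause (x_43), x_43 = True.
That conflicts with the unit clause (¬x_43).
Both values of x_22 lead to a conflict.
Both values of x_11 lead to a conflict.
No assignment satisfies every clause.

No, unsatisfiable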